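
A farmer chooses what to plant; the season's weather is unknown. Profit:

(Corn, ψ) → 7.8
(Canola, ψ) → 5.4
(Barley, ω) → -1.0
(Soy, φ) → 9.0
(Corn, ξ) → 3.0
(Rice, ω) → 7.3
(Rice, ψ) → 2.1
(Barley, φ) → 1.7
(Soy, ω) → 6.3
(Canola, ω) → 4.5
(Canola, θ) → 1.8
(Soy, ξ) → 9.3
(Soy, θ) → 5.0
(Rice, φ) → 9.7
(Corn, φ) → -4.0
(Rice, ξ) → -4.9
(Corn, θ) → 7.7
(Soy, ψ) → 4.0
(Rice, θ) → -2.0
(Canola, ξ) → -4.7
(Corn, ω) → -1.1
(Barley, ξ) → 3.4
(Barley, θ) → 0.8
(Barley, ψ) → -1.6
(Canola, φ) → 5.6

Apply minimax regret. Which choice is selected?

Soy

Column bests: θ=7.7, φ=9.7, ψ=7.8, ω=7.3, ξ=9.3.
Rice regrets: 9.7, 0.0, 5.7, 0.0, 14.2 → max 14.2
Canola regrets: 5.9, 4.1, 2.4, 2.8, 14.0 → max 14.0
Soy regrets: 2.7, 0.7, 3.8, 1.0, 0.0 → max 3.8
Corn regrets: 0.0, 13.7, 0.0, 8.4, 6.3 → max 13.7
Barley regrets: 6.9, 8.0, 9.4, 8.3, 5.9 → max 9.4
Smallest max regret = 3.8 → Soy.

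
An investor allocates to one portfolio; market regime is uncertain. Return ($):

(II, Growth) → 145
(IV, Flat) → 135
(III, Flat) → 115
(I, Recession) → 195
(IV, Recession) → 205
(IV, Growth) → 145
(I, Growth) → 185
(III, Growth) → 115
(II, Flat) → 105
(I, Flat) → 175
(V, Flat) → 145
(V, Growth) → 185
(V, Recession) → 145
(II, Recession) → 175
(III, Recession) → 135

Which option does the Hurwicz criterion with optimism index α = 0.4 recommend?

I

I: 0.4·195 + 0.6·175 = 183
II: 0.4·175 + 0.6·105 = 133
III: 0.4·135 + 0.6·115 = 123
IV: 0.4·205 + 0.6·135 = 163
V: 0.4·185 + 0.6·145 = 161
Highest Hurwicz score = 183 → I.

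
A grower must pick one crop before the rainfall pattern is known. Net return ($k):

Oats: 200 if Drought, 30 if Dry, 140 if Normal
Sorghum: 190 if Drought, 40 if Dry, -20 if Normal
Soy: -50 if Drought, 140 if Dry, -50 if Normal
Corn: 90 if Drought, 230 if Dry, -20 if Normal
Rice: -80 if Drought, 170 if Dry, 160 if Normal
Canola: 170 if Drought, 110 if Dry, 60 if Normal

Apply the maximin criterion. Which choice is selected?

Row minima: Oats=30, Sorghum=-20, Soy=-50, Corn=-20, Rice=-80, Canola=60
Best worst-case = 60 → Canola.

Canola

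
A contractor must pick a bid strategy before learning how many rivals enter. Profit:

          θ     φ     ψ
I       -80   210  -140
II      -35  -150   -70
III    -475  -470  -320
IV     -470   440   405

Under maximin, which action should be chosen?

I

Row minima: I=-140, II=-150, III=-475, IV=-470
Best worst-case = -140 → I.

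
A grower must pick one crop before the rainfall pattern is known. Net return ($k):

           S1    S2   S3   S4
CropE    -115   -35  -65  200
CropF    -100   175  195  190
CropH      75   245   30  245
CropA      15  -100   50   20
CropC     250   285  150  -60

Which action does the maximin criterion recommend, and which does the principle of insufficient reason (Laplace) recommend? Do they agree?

maximin → CropH; laplace → CropC (disagree)

Row minima: CropE=-115, CropF=-100, CropH=30, CropA=-100, CropC=-60
Best worst-case = 30 → CropH.
Row averages: CropE=-3.75, CropF=115, CropH=148.75, CropA=-3.75, CropC=156.25
Highest average = 156.25 → CropC.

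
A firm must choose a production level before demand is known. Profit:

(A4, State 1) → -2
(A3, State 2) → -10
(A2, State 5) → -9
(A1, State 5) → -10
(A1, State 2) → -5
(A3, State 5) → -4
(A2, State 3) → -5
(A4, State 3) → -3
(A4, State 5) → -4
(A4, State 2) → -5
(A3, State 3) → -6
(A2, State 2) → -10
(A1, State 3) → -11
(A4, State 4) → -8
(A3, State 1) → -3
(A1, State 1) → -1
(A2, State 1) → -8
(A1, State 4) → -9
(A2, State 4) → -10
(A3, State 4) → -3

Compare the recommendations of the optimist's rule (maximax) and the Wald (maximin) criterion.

Row maxima: A1=-1, A2=-5, A3=-3, A4=-2
Best best-case = -1 → A1.
Row minima: A1=-11, A2=-10, A3=-10, A4=-8
Best worst-case = -8 → A4.

maximax → A1; maximin → A4 (disagree)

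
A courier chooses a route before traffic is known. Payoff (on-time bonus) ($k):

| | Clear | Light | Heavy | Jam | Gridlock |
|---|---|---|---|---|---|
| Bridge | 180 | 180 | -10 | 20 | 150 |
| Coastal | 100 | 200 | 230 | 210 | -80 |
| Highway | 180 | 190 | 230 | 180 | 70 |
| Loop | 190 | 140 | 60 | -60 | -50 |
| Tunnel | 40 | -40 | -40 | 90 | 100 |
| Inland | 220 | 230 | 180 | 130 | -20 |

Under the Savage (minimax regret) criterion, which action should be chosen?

Highway

Column bests: Clear=220, Light=230, Heavy=230, Jam=210, Gridlock=150.
Bridge regrets: 40, 50, 240, 190, 0 → max 240
Coastal regrets: 120, 30, 0, 0, 230 → max 230
Highway regrets: 40, 40, 0, 30, 80 → max 80
Loop regrets: 30, 90, 170, 270, 200 → max 270
Tunnel regrets: 180, 270, 270, 120, 50 → max 270
Inland regrets: 0, 0, 50, 80, 170 → max 170
Smallest max regret = 80 → Highway.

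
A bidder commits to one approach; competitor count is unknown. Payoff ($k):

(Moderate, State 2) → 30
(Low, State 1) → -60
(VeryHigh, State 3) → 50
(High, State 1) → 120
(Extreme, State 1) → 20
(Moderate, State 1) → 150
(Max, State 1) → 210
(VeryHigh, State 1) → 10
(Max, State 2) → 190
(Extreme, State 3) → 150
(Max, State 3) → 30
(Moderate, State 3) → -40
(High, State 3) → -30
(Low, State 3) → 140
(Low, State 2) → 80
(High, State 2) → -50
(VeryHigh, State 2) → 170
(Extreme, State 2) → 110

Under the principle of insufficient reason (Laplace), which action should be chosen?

Max

Row averages: Low=160/3, Moderate=140/3, High=40/3, VeryHigh=230/3, Extreme=280/3, Max=430/3
Highest average = 430/3 → Max.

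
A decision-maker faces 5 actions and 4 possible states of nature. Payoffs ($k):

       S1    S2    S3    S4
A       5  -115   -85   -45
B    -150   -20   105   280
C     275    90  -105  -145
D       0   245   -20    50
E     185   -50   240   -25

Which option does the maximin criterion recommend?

D

Row minima: A=-115, B=-150, C=-145, D=-20, E=-50
Best worst-case = -20 → D.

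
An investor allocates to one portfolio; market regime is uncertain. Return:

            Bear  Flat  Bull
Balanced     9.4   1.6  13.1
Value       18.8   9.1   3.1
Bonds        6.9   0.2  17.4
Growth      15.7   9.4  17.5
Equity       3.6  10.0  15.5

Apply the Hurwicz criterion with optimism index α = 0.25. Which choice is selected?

Balanced: 0.25·13.1 + 0.75·1.6 = 4.475
Value: 0.25·18.8 + 0.75·3.1 = 7.025
Bonds: 0.25·17.4 + 0.75·0.2 = 4.5
Growth: 0.25·17.5 + 0.75·9.4 = 11.425
Equity: 0.25·15.5 + 0.75·3.6 = 6.575
Highest Hurwicz score = 11.425 → Growth.

Growth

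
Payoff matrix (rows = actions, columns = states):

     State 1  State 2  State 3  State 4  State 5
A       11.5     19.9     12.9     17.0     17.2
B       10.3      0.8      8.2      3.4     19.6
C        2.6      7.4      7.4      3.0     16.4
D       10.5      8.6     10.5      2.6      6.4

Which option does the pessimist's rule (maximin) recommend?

A

Row minima: A=11.5, B=0.8, C=2.6, D=2.6
Best worst-case = 11.5 → A.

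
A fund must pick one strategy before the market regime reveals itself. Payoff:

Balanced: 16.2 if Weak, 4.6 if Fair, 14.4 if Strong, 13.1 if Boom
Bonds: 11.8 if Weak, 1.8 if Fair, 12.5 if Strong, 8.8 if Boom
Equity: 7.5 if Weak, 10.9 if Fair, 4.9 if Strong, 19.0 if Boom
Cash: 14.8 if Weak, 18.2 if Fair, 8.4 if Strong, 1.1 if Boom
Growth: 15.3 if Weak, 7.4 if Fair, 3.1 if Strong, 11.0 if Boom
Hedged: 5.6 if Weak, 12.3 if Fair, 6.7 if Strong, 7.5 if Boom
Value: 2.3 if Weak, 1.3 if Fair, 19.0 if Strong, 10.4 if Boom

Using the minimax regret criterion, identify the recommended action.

Hedged

Column bests: Weak=16.2, Fair=18.2, Strong=19.0, Boom=19.0.
Balanced regrets: 0.0, 13.6, 4.6, 5.9 → max 13.6
Bonds regrets: 4.4, 16.4, 6.5, 10.2 → max 16.4
Equity regrets: 8.7, 7.3, 14.1, 0.0 → max 14.1
Cash regrets: 1.4, 0.0, 10.6, 17.9 → max 17.9
Growth regrets: 0.9, 10.8, 15.9, 8.0 → max 15.9
Hedged regrets: 10.6, 5.9, 12.3, 11.5 → max 12.3
Value regrets: 13.9, 16.9, 0.0, 8.6 → max 16.9
Smallest max regret = 12.3 → Hedged.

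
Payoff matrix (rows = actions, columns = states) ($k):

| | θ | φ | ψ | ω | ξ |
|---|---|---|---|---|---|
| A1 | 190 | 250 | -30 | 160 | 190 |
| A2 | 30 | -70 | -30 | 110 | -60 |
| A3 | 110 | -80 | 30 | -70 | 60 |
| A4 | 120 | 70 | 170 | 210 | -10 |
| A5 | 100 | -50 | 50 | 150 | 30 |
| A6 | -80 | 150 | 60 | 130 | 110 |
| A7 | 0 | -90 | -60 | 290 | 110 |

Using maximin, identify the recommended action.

Row minima: A1=-30, A2=-70, A3=-80, A4=-10, A5=-50, A6=-80, A7=-90
Best worst-case = -10 → A4.

A4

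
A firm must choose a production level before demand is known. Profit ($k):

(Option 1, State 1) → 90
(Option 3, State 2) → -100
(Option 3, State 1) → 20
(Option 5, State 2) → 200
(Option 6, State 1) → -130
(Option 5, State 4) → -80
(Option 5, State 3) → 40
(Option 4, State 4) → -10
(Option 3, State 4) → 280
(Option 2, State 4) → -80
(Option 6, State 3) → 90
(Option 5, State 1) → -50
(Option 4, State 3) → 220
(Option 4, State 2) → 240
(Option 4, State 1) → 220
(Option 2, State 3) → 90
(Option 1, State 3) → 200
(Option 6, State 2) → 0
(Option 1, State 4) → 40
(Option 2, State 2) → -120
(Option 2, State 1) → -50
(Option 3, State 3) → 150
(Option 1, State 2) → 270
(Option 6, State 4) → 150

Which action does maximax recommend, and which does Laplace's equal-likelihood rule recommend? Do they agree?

maximax → Option 3; laplace → Option 4 (disagree)

Row maxima: Option 1=270, Option 2=90, Option 3=280, Option 4=240, Option 5=200, Option 6=150
Best best-case = 280 → Option 3.
Row averages: Option 1=150, Option 2=-40, Option 3=87.5, Option 4=167.5, Option 5=27.5, Option 6=27.5
Highest average = 167.5 → Option 4.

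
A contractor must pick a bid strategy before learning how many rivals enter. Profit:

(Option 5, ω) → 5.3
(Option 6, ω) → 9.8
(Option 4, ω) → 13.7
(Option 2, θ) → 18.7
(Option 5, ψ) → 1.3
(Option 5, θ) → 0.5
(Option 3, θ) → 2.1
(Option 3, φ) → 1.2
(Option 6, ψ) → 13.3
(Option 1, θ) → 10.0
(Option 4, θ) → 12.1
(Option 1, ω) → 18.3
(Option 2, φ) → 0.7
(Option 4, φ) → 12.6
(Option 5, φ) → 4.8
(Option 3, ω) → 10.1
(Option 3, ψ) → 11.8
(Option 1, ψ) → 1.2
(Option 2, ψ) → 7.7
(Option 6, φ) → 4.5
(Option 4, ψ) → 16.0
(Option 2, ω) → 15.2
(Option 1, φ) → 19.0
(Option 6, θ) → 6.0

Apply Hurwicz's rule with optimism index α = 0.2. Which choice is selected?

Option 4

Option 1: 0.2·19.0 + 0.8·1.2 = 4.76
Option 2: 0.2·18.7 + 0.8·0.7 = 4.3
Option 3: 0.2·11.8 + 0.8·1.2 = 3.32
Option 4: 0.2·16.0 + 0.8·12.1 = 12.88
Option 5: 0.2·5.3 + 0.8·0.5 = 1.46
Option 6: 0.2·13.3 + 0.8·4.5 = 6.26
Highest Hurwicz score = 12.88 → Option 4.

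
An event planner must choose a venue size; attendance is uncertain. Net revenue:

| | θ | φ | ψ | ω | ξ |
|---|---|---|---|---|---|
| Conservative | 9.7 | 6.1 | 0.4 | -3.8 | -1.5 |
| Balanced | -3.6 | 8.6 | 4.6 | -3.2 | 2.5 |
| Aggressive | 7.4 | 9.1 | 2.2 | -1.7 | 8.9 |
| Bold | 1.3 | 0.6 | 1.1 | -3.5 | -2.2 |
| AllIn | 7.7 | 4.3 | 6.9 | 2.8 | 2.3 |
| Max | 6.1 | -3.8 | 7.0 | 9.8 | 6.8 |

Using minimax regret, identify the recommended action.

AllIn

Column bests: θ=9.7, φ=9.1, ψ=7.0, ω=9.8, ξ=8.9.
Conservative regrets: 0.0, 3.0, 6.6, 13.6, 10.4 → max 13.6
Balanced regrets: 13.3, 0.5, 2.4, 13.0, 6.4 → max 13.3
Aggressive regrets: 2.3, 0.0, 4.8, 11.5, 0.0 → max 11.5
Bold regrets: 8.4, 8.5, 5.9, 13.3, 11.1 → max 13.3
AllIn regrets: 2.0, 4.8, 0.1, 7.0, 6.6 → max 7.0
Max regrets: 3.6, 12.9, 0.0, 0.0, 2.1 → max 12.9
Smallest max regret = 7.0 → AllIn.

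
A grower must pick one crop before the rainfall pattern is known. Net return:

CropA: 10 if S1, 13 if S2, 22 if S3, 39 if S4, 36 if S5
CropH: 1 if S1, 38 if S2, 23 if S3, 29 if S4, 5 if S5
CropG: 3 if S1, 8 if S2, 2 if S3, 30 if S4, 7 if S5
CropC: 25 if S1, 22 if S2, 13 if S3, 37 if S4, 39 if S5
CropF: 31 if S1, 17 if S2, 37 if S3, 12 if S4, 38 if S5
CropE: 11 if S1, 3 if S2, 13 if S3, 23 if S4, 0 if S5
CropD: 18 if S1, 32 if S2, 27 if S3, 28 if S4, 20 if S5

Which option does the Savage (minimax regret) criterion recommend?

Column bests: S1=31, S2=38, S3=37, S4=39, S5=39.
CropA regrets: 21, 25, 15, 0, 3 → max 25
CropH regrets: 30, 0, 14, 10, 34 → max 34
CropG regrets: 28, 30, 35, 9, 32 → max 35
CropC regrets: 6, 16, 24, 2, 0 → max 24
CropF regrets: 0, 21, 0, 27, 1 → max 27
CropE regrets: 20, 35, 24, 16, 39 → max 39
CropD regrets: 13, 6, 10, 11, 19 → max 19
Smallest max regret = 19 → CropD.

CropD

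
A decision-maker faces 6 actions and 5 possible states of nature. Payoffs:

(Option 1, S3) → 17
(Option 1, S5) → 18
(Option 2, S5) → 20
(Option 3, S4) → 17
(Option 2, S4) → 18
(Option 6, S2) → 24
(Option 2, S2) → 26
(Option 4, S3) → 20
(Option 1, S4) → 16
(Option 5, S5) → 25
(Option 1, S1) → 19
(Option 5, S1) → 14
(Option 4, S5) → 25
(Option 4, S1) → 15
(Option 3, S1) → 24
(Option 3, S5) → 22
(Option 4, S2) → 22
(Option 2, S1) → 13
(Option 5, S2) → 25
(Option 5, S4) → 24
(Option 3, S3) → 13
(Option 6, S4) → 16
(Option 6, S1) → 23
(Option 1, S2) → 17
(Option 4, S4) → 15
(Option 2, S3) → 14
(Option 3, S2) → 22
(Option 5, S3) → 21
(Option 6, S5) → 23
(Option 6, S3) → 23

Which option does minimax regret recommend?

Option 6

Column bests: S1=24, S2=26, S3=23, S4=24, S5=25.
Option 1 regrets: 5, 9, 6, 8, 7 → max 9
Option 2 regrets: 11, 0, 9, 6, 5 → max 11
Option 3 regrets: 0, 4, 10, 7, 3 → max 10
Option 4 regrets: 9, 4, 3, 9, 0 → max 9
Option 5 regrets: 10, 1, 2, 0, 0 → max 10
Option 6 regrets: 1, 2, 0, 8, 2 → max 8
Smallest max regret = 8 → Option 6.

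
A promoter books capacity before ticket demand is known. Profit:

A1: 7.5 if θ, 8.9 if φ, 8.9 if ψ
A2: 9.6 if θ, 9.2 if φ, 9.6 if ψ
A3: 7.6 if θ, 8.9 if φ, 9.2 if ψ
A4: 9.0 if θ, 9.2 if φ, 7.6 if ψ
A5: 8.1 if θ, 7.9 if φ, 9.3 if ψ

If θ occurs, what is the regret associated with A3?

Best payoff under θ is 9.6.
Regret = 9.6 − 7.6 = 2.0.

2.0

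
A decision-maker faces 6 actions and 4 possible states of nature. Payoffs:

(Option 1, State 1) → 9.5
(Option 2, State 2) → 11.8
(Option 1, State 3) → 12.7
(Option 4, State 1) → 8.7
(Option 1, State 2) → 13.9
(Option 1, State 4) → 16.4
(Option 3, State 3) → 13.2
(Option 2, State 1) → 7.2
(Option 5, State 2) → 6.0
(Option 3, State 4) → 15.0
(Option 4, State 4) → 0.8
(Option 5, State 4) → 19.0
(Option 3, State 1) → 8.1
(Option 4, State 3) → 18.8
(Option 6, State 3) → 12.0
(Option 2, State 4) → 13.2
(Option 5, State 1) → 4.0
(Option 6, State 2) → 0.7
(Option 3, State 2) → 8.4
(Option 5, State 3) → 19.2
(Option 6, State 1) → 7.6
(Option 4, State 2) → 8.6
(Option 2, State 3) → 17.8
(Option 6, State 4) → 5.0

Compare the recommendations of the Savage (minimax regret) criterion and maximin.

minimax regret → Option 2; maximin → Option 1 (disagree)

Column bests: State 1=9.5, State 2=13.9, State 3=19.2, State 4=19.0.
Option 1 regrets: 0.0, 0.0, 6.5, 2.6 → max 6.5
Option 2 regrets: 2.3, 2.1, 1.4, 5.8 → max 5.8
Option 3 regrets: 1.4, 5.5, 6.0, 4.0 → max 6.0
Option 4 regrets: 0.8, 5.3, 0.4, 18.2 → max 18.2
Option 5 regrets: 5.5, 7.9, 0.0, 0.0 → max 7.9
Option 6 regrets: 1.9, 13.2, 7.2, 14.0 → max 14.0
Smallest max regret = 5.8 → Option 2.
Row minima: Option 1=9.5, Option 2=7.2, Option 3=8.1, Option 4=0.8, Option 5=4.0, Option 6=0.7
Best worst-case = 9.5 → Option 1.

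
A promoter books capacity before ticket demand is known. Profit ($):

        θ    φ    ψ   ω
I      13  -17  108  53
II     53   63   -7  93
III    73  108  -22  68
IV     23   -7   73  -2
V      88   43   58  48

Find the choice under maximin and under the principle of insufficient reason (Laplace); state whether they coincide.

maximin → V; laplace → V (agree)

Row minima: I=-17, II=-7, III=-22, IV=-7, V=43
Best worst-case = 43 → V.
Row averages: I=39.25, II=50.5, III=56.75, IV=21.75, V=59.25
Highest average = 59.25 → V.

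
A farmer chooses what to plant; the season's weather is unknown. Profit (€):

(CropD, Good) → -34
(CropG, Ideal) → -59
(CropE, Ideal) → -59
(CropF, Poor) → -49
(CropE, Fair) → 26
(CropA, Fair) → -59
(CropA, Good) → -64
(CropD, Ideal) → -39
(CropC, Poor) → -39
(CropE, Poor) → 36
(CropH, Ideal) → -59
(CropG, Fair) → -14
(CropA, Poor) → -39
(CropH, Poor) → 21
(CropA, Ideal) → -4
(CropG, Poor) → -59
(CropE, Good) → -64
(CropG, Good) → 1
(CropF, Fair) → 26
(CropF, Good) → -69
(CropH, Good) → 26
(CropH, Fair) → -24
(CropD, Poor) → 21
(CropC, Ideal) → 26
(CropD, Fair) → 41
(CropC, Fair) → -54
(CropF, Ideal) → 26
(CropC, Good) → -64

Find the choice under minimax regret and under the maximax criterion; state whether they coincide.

Column bests: Poor=36, Fair=41, Good=26, Ideal=26.
CropG regrets: 95, 55, 25, 85 → max 95
CropF regrets: 85, 15, 95, 0 → max 95
CropD regrets: 15, 0, 60, 65 → max 65
CropC regrets: 75, 95, 90, 0 → max 95
CropA regrets: 75, 100, 90, 30 → max 100
CropE regrets: 0, 15, 90, 85 → max 90
CropH regrets: 15, 65, 0, 85 → max 85
Smallest max regret = 65 → CropD.
Row maxima: CropG=1, CropF=26, CropD=41, CropC=26, CropA=-4, CropE=36, CropH=26
Best best-case = 41 → CropD.

minimax regret → CropD; maximax → CropD (agree)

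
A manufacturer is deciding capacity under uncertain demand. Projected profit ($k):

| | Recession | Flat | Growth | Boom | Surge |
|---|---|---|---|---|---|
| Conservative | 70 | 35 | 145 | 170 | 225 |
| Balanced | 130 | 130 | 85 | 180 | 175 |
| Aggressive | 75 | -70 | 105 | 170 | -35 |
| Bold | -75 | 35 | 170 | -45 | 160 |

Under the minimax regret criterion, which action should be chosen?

Column bests: Recession=130, Flat=130, Growth=170, Boom=180, Surge=225.
Conservative regrets: 60, 95, 25, 10, 0 → max 95
Balanced regrets: 0, 0, 85, 0, 50 → max 85
Aggressive regrets: 55, 200, 65, 10, 260 → max 260
Bold regrets: 205, 95, 0, 225, 65 → max 225
Smallest max regret = 85 → Balanced.

Balanced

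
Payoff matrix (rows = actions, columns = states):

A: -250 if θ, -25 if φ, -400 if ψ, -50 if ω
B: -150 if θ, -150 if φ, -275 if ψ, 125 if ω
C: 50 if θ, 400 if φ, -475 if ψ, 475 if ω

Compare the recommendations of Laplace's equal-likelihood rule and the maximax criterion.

laplace → C; maximax → C (agree)

Row averages: A=-181.25, B=-112.5, C=112.5
Highest average = 112.5 → C.
Row maxima: A=-25, B=125, C=475
Best best-case = 475 → C.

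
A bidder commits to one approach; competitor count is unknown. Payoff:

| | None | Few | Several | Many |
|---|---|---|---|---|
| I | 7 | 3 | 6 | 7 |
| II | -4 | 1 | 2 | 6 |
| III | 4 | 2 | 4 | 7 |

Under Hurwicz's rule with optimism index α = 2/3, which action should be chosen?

I: 2/3·7 + 1/3·3 = 17/3
II: 2/3·6 + 1/3·(-4) = 8/3
III: 2/3·7 + 1/3·2 = 16/3
Highest Hurwicz score = 17/3 → I.

I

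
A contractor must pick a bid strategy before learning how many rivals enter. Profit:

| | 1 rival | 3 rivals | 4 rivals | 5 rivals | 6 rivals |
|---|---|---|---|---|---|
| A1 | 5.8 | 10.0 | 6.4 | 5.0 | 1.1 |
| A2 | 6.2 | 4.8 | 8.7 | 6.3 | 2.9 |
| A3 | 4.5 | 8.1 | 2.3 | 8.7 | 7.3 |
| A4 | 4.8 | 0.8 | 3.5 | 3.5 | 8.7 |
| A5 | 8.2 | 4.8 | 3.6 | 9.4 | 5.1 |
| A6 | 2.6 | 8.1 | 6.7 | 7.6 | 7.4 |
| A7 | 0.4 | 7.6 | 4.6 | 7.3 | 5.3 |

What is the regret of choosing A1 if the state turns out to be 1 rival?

Best payoff under 1 rival is 8.2.
Regret = 8.2 − 5.8 = 2.4.

2.4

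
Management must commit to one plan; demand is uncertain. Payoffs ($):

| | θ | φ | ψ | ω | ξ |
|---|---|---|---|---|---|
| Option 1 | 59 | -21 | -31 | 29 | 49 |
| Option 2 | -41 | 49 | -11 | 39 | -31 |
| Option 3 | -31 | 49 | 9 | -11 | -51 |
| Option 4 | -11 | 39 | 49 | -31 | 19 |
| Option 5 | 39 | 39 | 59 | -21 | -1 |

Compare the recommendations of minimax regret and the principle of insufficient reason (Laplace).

Column bests: θ=59, φ=49, ψ=59, ω=39, ξ=49.
Option 1 regrets: 0, 70, 90, 10, 0 → max 90
Option 2 regrets: 100, 0, 70, 0, 80 → max 100
Option 3 regrets: 90, 0, 50, 50, 100 → max 100
Option 4 regrets: 70, 10, 10, 70, 30 → max 70
Option 5 regrets: 20, 10, 0, 60, 50 → max 60
Smallest max regret = 60 → Option 5.
Row averages: Option 1=17, Option 2=1, Option 3=-7, Option 4=13, Option 5=23
Highest average = 23 → Option 5.

minimax regret → Option 5; laplace → Option 5 (agree)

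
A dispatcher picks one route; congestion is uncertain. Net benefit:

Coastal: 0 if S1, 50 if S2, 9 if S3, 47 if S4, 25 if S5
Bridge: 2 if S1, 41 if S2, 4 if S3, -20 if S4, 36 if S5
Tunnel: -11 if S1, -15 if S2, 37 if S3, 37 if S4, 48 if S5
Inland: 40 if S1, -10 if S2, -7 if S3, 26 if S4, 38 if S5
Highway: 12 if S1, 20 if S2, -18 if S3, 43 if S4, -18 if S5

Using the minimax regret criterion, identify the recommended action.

Column bests: S1=40, S2=50, S3=37, S4=47, S5=48.
Coastal regrets: 40, 0, 28, 0, 23 → max 40
Bridge regrets: 38, 9, 33, 67, 12 → max 67
Tunnel regrets: 51, 65, 0, 10, 0 → max 65
Inland regrets: 0, 60, 44, 21, 10 → max 60
Highway regrets: 28, 30, 55, 4, 66 → max 66
Smallest max regret = 40 → Coastal.

Coastal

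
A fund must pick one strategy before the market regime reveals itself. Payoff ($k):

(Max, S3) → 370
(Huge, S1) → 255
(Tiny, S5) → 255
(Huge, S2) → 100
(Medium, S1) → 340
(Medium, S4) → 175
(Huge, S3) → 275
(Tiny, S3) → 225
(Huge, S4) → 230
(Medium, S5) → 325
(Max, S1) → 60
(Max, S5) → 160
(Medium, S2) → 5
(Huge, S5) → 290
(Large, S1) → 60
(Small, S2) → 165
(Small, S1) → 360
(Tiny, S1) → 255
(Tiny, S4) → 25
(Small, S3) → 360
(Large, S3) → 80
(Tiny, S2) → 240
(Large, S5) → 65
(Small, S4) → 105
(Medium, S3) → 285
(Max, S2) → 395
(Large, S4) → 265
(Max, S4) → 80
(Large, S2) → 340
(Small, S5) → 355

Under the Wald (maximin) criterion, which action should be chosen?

Row minima: Tiny=25, Small=105, Medium=5, Large=60, Huge=100, Max=60
Best worst-case = 105 → Small.

Small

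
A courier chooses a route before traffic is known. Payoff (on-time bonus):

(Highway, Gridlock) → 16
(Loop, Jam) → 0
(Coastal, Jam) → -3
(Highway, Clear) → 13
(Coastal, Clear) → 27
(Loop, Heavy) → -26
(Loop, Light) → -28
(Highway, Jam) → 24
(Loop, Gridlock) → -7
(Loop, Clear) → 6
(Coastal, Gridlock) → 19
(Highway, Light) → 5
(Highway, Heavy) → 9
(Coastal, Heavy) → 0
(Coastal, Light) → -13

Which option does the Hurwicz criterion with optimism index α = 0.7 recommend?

Coastal: 0.7·27 + 0.3·(-13) = 15
Loop: 0.7·6 + 0.3·(-28) = -4.2
Highway: 0.7·24 + 0.3·5 = 18.3
Highest Hurwicz score = 18.3 → Highway.

Highway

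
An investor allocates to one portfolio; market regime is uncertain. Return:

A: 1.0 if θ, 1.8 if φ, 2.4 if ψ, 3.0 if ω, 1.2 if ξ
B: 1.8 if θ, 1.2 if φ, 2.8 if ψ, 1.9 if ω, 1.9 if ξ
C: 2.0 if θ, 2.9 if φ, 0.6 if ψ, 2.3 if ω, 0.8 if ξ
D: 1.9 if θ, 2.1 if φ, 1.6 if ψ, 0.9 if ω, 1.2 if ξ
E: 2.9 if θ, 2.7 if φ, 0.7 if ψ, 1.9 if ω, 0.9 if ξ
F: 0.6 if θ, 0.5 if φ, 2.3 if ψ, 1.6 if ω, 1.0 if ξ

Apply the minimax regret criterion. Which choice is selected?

Column bests: θ=2.9, φ=2.9, ψ=2.8, ω=3.0, ξ=1.9.
A regrets: 1.9, 1.1, 0.4, 0.0, 0.7 → max 1.9
B regrets: 1.1, 1.7, 0.0, 1.1, 0.0 → max 1.7
C regrets: 0.9, 0.0, 2.2, 0.7, 1.1 → max 2.2
D regrets: 1.0, 0.8, 1.2, 2.1, 0.7 → max 2.1
E regrets: 0.0, 0.2, 2.1, 1.1, 1.0 → max 2.1
F regrets: 2.3, 2.4, 0.5, 1.4, 0.9 → max 2.4
Smallest max regret = 1.7 → B.

B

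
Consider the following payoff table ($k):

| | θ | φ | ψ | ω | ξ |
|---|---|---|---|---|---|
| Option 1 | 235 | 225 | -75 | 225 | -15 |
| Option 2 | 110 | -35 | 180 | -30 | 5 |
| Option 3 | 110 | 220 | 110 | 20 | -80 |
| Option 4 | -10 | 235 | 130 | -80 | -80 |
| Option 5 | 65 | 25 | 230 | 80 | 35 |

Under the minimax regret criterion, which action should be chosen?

Column bests: θ=235, φ=235, ψ=230, ω=225, ξ=35.
Option 1 regrets: 0, 10, 305, 0, 50 → max 305
Option 2 regrets: 125, 270, 50, 255, 30 → max 270
Option 3 regrets: 125, 15, 120, 205, 115 → max 205
Option 4 regrets: 245, 0, 100, 305, 115 → max 305
Option 5 regrets: 170, 210, 0, 145, 0 → max 210
Smallest max regret = 205 → Option 3.

Option 3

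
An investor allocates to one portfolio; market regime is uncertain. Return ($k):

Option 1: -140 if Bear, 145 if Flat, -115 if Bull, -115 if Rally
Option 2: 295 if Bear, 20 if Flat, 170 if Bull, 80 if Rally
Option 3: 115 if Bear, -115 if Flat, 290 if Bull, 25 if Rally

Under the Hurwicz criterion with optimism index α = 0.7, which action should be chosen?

Option 1: 0.7·145 + 0.3·(-140) = 59.5
Option 2: 0.7·295 + 0.3·20 = 212.5
Option 3: 0.7·290 + 0.3·(-115) = 168.5
Highest Hurwicz score = 212.5 → Option 2.

Option 2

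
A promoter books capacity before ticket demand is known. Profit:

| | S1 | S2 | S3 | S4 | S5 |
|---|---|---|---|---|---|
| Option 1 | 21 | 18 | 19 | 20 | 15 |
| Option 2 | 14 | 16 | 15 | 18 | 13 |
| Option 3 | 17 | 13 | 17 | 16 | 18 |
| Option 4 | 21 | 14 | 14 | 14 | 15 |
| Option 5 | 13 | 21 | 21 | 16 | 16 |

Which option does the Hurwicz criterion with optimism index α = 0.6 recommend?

Option 1: 0.6·21 + 0.4·15 = 18.6
Option 2: 0.6·18 + 0.4·13 = 16
Option 3: 0.6·18 + 0.4·13 = 16
Option 4: 0.6·21 + 0.4·14 = 18.2
Option 5: 0.6·21 + 0.4·13 = 17.8
Highest Hurwicz score = 18.6 → Option 1.

Option 1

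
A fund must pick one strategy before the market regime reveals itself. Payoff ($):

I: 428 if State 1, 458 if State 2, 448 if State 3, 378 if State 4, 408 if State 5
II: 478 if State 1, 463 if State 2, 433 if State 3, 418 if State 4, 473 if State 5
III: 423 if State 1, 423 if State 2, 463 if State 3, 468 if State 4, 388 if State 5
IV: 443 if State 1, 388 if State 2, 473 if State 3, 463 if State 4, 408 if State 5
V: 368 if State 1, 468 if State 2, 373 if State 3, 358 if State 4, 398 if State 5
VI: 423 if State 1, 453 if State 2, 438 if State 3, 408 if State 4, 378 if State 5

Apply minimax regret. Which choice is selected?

II

Column bests: State 1=478, State 2=468, State 3=473, State 4=468, State 5=473.
I regrets: 50, 10, 25, 90, 65 → max 90
II regrets: 0, 5, 40, 50, 0 → max 50
III regrets: 55, 45, 10, 0, 85 → max 85
IV regrets: 35, 80, 0, 5, 65 → max 80
V regrets: 110, 0, 100, 110, 75 → max 110
VI regrets: 55, 15, 35, 60, 95 → max 95
Smallest max regret = 50 → II.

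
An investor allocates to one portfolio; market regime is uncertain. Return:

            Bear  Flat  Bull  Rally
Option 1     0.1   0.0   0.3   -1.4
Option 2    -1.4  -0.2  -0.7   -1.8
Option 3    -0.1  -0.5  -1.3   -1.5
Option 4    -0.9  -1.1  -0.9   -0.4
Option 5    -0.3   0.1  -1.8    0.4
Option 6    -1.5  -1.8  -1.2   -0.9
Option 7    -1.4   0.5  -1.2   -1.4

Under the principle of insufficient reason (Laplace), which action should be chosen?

Option 1

Row averages: Option 1=-0.25, Option 2=-1.025, Option 3=-0.85, Option 4=-0.825, Option 5=-0.4, Option 6=-1.35, Option 7=-0.875
Highest average = -0.25 → Option 1.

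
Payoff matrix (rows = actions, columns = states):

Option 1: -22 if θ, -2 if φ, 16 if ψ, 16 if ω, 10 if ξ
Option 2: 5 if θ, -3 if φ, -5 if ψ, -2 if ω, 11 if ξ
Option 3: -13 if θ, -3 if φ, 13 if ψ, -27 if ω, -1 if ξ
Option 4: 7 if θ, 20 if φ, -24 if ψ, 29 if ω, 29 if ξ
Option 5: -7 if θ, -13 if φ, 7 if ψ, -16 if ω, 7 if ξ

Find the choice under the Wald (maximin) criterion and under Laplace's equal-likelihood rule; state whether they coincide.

maximin → Option 2; laplace → Option 4 (disagree)

Row minima: Option 1=-22, Option 2=-5, Option 3=-27, Option 4=-24, Option 5=-16
Best worst-case = -5 → Option 2.
Row averages: Option 1=3.6, Option 2=1.2, Option 3=-6.2, Option 4=12.2, Option 5=-4.4
Highest average = 12.2 → Option 4.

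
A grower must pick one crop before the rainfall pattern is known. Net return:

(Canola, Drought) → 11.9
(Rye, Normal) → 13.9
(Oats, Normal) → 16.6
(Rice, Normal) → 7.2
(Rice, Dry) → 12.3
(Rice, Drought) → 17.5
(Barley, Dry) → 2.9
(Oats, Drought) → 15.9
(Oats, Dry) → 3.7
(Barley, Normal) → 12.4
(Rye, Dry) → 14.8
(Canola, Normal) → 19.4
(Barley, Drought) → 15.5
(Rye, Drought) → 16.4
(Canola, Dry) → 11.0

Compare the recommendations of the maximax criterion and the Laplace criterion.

Row maxima: Canola=19.4, Rye=16.4, Oats=16.6, Rice=17.5, Barley=15.5
Best best-case = 19.4 → Canola.
Row averages: Canola=14.1, Rye=451/30, Oats=181/15, Rice=37/3, Barley=154/15
Highest average = 451/30 → Rye.

maximax → Canola; laplace → Rye (disagree)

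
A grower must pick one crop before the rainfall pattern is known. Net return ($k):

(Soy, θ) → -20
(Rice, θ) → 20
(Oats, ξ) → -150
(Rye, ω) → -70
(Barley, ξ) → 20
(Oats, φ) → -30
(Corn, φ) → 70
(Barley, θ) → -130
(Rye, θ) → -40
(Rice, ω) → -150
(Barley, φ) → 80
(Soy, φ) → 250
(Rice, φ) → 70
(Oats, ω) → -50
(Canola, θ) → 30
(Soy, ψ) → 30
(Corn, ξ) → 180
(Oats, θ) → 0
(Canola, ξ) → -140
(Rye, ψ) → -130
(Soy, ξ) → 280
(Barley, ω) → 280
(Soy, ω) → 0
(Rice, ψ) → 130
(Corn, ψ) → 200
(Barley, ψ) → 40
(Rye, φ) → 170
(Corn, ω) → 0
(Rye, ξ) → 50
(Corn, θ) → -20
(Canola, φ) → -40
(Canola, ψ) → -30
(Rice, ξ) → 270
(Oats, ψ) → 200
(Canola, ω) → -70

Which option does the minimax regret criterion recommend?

Column bests: θ=30, φ=250, ψ=200, ω=280, ξ=280.
Canola regrets: 0, 290, 230, 350, 420 → max 420
Rice regrets: 10, 180, 70, 430, 10 → max 430
Barley regrets: 160, 170, 160, 0, 260 → max 260
Soy regrets: 50, 0, 170, 280, 0 → max 280
Oats regrets: 30, 280, 0, 330, 430 → max 430
Rye regrets: 70, 80, 330, 350, 230 → max 350
Corn regrets: 50, 180, 0, 280, 100 → max 280
Smallest max regret = 260 → Barley.

Barley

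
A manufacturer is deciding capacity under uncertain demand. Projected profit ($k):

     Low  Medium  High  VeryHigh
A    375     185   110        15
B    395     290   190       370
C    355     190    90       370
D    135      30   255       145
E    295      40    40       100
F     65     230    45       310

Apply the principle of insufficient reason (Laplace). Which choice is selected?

Row averages: A=171.25, B=311.25, C=251.25, D=141.25, E=118.75, F=162.5
Highest average = 311.25 → B.

B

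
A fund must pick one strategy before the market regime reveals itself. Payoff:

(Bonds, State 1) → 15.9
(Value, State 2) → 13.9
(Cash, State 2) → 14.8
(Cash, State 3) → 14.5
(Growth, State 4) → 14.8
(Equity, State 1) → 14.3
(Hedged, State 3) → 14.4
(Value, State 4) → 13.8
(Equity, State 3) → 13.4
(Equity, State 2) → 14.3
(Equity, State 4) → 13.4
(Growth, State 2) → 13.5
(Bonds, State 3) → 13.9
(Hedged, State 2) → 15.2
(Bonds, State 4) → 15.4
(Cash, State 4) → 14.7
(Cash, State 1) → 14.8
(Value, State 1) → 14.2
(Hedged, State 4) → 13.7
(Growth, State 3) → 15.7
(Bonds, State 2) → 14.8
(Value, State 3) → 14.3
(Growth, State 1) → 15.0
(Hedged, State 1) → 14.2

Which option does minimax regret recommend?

Column bests: State 1=15.9, State 2=15.2, State 3=15.7, State 4=15.4.
Bonds regrets: 0.0, 0.4, 1.8, 0.0 → max 1.8
Equity regrets: 1.6, 0.9, 2.3, 2.0 → max 2.3
Growth regrets: 0.9, 1.7, 0.0, 0.6 → max 1.7
Value regrets: 1.7, 1.3, 1.4, 1.6 → max 1.7
Cash regrets: 1.1, 0.4, 1.2, 0.7 → max 1.2
Hedged regrets: 1.7, 0.0, 1.3, 1.7 → max 1.7
Smallest max regret = 1.2 → Cash.

Cash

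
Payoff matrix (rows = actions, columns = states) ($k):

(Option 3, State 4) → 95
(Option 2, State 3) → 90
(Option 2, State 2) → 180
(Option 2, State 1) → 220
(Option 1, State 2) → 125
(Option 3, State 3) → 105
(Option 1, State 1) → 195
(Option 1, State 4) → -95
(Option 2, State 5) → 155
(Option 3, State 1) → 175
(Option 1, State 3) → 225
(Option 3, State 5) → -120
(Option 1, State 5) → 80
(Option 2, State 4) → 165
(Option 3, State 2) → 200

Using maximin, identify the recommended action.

Row minima: Option 1=-95, Option 2=90, Option 3=-120
Best worst-case = 90 → Option 2.

Option 2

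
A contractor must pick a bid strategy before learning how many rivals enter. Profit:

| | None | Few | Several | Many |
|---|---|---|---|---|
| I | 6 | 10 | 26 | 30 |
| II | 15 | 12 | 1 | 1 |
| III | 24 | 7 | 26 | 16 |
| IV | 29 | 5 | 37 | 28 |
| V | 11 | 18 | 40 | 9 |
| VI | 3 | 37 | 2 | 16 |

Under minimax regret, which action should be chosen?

V

Column bests: None=29, Few=37, Several=40, Many=30.
I regrets: 23, 27, 14, 0 → max 27
II regrets: 14, 25, 39, 29 → max 39
III regrets: 5, 30, 14, 14 → max 30
IV regrets: 0, 32, 3, 2 → max 32
V regrets: 18, 19, 0, 21 → max 21
VI regrets: 26, 0, 38, 14 → max 38
Smallest max regret = 21 → V.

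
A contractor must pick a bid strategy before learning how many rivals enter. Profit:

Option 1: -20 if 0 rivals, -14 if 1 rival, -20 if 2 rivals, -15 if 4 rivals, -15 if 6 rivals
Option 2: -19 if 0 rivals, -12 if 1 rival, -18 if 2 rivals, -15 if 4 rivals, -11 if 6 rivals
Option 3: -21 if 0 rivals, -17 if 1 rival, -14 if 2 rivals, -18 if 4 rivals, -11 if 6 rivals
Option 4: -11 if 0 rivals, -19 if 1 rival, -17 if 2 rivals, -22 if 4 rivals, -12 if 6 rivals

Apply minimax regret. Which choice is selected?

Option 4

Column bests: 0 rivals=-11, 1 rival=-12, 2 rivals=-14, 4 rivals=-15, 6 rivals=-11.
Option 1 regrets: 9, 2, 6, 0, 4 → max 9
Option 2 regrets: 8, 0, 4, 0, 0 → max 8
Option 3 regrets: 10, 5, 0, 3, 0 → max 10
Option 4 regrets: 0, 7, 3, 7, 1 → max 7
Smallest max regret = 7 → Option 4.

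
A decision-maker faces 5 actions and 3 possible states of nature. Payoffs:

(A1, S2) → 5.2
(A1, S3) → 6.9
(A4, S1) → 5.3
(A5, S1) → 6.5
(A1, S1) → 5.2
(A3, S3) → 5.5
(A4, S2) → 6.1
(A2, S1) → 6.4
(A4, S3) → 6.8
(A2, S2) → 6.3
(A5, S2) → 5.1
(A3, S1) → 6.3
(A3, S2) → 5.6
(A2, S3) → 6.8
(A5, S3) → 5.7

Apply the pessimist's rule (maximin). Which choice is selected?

Row minima: A1=5.2, A2=6.3, A3=5.5, A4=5.3, A5=5.1
Best worst-case = 6.3 → A2.

A2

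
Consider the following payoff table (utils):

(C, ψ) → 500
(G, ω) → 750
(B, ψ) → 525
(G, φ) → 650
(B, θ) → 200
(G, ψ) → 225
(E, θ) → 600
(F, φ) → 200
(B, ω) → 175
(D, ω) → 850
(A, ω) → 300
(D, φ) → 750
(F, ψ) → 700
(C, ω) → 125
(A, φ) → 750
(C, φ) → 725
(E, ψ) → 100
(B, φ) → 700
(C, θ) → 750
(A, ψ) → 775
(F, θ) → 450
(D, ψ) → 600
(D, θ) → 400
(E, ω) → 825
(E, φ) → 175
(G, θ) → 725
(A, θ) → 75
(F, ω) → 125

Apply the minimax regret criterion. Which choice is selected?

D

Column bests: θ=750, φ=750, ψ=775, ω=850.
A regrets: 675, 0, 0, 550 → max 675
B regrets: 550, 50, 250, 675 → max 675
C regrets: 0, 25, 275, 725 → max 725
D regrets: 350, 0, 175, 0 → max 350
E regrets: 150, 575, 675, 25 → max 675
F regrets: 300, 550, 75, 725 → max 725
G regrets: 25, 100, 550, 100 → max 550
Smallest max regret = 350 → D.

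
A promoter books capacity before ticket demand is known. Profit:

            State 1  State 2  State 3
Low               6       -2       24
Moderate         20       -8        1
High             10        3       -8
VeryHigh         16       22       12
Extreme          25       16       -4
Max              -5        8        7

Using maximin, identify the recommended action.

VeryHigh

Row minima: Low=-2, Moderate=-8, High=-8, VeryHigh=12, Extreme=-4, Max=-5
Best worst-case = 12 → VeryHigh.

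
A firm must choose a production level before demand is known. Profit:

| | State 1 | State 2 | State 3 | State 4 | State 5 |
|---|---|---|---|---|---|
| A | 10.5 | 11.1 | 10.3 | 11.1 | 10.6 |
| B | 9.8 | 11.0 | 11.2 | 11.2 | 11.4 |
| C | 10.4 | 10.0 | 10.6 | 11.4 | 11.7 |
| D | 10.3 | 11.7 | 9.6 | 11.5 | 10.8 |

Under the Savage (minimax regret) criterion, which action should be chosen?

B

Column bests: State 1=10.5, State 2=11.7, State 3=11.2, State 4=11.5, State 5=11.7.
A regrets: 0.0, 0.6, 0.9, 0.4, 1.1 → max 1.1
B regrets: 0.7, 0.7, 0.0, 0.3, 0.3 → max 0.7
C regrets: 0.1, 1.7, 0.6, 0.1, 0.0 → max 1.7
D regrets: 0.2, 0.0, 1.6, 0.0, 0.9 → max 1.6
Smallest max regret = 0.7 → B.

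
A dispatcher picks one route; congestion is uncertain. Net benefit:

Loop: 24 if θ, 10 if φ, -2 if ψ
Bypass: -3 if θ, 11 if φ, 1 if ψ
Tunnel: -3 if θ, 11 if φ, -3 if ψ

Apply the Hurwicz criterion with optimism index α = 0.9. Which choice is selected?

Loop: 0.9·24 + 0.1·(-2) = 21.4
Bypass: 0.9·11 + 0.1·(-3) = 9.6
Tunnel: 0.9·11 + 0.1·(-3) = 9.6
Highest Hurwicz score = 21.4 → Loop.

Loop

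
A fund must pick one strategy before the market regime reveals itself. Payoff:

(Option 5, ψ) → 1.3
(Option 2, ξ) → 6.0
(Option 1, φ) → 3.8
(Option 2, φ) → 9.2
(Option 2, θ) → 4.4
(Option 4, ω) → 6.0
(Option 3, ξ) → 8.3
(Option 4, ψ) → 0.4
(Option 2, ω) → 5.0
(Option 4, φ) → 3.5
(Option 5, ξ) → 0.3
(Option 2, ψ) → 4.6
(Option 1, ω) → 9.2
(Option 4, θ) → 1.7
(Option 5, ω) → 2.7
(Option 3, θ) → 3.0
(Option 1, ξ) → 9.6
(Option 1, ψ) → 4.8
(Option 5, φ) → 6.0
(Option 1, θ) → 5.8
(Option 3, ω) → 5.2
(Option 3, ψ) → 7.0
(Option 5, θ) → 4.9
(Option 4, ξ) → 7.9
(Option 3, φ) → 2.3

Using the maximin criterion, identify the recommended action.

Row minima: Option 1=3.8, Option 2=4.4, Option 3=2.3, Option 4=0.4, Option 5=0.3
Best worst-case = 4.4 → Option 2.

Option 2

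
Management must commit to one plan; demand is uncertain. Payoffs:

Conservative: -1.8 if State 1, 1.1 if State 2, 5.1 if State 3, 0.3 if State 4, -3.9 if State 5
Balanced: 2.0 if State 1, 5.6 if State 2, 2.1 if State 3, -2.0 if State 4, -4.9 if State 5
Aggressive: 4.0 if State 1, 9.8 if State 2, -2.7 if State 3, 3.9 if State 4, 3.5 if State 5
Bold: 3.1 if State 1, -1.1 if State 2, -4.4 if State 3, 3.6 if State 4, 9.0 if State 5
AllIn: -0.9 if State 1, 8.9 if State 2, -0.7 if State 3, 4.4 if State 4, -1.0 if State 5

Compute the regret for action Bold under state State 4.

Best payoff under State 4 is 4.4.
Regret = 4.4 − 3.6 = 0.8.

0.8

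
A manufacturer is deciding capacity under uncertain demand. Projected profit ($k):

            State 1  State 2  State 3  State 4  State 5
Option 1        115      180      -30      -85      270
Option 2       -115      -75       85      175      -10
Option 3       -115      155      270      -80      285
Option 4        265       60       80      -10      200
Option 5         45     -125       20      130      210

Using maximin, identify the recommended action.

Row minima: Option 1=-85, Option 2=-115, Option 3=-115, Option 4=-10, Option 5=-125
Best worst-case = -10 → Option 4.

Option 4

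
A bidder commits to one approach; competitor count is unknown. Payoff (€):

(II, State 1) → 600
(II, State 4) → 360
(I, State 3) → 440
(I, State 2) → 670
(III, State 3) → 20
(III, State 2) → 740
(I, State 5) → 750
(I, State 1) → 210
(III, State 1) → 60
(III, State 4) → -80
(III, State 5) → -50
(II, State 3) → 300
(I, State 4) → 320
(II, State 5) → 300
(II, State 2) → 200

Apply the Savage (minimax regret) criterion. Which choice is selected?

Column bests: State 1=600, State 2=740, State 3=440, State 4=360, State 5=750.
I regrets: 390, 70, 0, 40, 0 → max 390
II regrets: 0, 540, 140, 0, 450 → max 540
III regrets: 540, 0, 420, 440, 800 → max 800
Smallest max regret = 390 → I.

I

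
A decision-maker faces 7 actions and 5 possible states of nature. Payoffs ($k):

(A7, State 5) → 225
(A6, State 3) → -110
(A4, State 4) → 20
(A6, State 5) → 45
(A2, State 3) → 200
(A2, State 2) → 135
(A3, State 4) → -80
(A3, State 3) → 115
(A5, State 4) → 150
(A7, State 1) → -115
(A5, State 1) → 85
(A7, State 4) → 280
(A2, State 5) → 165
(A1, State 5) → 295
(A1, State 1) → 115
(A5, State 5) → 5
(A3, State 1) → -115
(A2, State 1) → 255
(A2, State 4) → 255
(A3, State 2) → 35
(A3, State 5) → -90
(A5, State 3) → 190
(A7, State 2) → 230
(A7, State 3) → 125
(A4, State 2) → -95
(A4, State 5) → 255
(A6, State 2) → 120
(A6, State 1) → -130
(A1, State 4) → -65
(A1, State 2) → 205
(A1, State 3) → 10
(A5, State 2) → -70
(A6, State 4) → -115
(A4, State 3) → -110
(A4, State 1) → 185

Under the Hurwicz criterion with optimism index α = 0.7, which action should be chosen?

A2

A1: 0.7·295 + 0.3·(-65) = 187
A2: 0.7·255 + 0.3·135 = 219
A3: 0.7·115 + 0.3·(-115) = 46
A4: 0.7·255 + 0.3·(-110) = 145.5
A5: 0.7·190 + 0.3·(-70) = 112
A6: 0.7·120 + 0.3·(-130) = 45
A7: 0.7·280 + 0.3·(-115) = 161.5
Highest Hurwicz score = 219 → A2.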